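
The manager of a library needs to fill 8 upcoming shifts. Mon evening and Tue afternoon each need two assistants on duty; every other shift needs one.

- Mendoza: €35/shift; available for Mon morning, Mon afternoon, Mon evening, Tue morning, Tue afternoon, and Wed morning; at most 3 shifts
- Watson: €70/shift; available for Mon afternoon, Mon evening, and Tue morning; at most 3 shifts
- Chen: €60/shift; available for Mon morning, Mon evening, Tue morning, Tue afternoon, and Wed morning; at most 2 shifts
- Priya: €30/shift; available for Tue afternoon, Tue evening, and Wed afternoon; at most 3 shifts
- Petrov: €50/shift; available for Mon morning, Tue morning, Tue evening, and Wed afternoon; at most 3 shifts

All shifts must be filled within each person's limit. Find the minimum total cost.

Picking the cheapest available assistant for each shift independently would cost €360, but that ignores the shift limits.
An optimal schedule: Mon morning→Petrov, Mon afternoon→Mendoza, Mon evening→Mendoza+Chen, Tue morning→Petrov, Tue afternoon→Priya+Chen, Tue evening→Priya, Wed morning→Mendoza, Wed afternoon→Priya.
Total: 50 + 35 + 35 + 60 + 50 + 30 + 60 + 30 + 35 + 30 = €415.

€415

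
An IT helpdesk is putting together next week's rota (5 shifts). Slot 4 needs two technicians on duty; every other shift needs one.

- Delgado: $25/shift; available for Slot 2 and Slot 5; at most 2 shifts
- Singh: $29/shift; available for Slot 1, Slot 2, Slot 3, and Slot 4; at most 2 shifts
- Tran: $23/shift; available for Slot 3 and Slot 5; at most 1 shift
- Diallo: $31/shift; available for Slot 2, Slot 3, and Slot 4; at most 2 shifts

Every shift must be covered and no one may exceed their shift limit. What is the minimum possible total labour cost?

$162

Slot 1 can only be covered by Singh, so that assignment is forced.
Slot 4 can only be covered by Singh and Diallo, so that assignment is forced.
Picking the cheapest available technician for each shift independently would cost $160, but that ignores the shift limits.
An optimal schedule: Slot 1→Singh, Slot 2→Delgado, Slot 3→Tran, Slot 4→Singh+Diallo, Slot 5→Delgado.
Total: 29 + 25 + 23 + 29 + 31 + 25 = $162.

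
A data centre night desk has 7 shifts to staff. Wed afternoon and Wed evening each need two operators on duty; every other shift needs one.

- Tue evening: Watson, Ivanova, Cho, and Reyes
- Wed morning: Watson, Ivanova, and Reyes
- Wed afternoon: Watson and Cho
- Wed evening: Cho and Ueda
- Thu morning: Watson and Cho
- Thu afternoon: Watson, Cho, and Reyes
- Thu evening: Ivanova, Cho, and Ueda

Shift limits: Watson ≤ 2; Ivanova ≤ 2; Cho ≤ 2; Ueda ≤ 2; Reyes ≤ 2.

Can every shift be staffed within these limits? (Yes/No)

Yes

Wed afternoon can only be covered by Watson and Cho, so that assignment is forced.
Wed evening can only be covered by Cho and Ueda, so that assignment is forced.
One valid schedule: Tue evening→Reyes, Wed morning→Ivanova, Wed afternoon→Watson+Cho, Wed evening→Cho+Ueda, Thu morning→Watson, Thu afternoon→Reyes, Thu evening→Ivanova.
Loads: Watson 2/2, Ivanova 2/2, Cho 2/2, Ueda 1/2, Reyes 2/2 — all within limits.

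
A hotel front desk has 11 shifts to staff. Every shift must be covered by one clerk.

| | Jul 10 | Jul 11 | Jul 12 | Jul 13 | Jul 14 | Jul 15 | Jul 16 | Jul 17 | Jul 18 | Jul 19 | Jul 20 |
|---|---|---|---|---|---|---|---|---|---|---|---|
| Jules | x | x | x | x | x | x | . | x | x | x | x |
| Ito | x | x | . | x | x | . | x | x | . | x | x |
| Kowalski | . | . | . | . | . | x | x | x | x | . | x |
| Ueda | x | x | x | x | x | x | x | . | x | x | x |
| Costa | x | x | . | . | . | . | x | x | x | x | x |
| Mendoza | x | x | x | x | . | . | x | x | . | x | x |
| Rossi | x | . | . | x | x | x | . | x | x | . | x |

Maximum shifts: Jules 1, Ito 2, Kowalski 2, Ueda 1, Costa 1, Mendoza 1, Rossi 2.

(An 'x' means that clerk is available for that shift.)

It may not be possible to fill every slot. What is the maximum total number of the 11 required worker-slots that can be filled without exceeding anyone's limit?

Total capacity across all clerks is 1+2+2+1+1+1+2 = 10, and 11 slots are needed, so at most 10 can be filled.
An assignment achieving 10: Jul 10→Rossi, Jul 11→Ito, Jul 12→Jules, Jul 13→Ueda, Jul 14→Ito, Jul 15→Kowalski, Jul 16→Kowalski, Jul 17→Rossi, Jul 18→Costa, Jul 19→Mendoza.
Loads: Jules 1/1, Ito 2/2, Kowalski 2/2, Ueda 1/1, Costa 1/1, Mendoza 1/1, Rossi 2/2.

10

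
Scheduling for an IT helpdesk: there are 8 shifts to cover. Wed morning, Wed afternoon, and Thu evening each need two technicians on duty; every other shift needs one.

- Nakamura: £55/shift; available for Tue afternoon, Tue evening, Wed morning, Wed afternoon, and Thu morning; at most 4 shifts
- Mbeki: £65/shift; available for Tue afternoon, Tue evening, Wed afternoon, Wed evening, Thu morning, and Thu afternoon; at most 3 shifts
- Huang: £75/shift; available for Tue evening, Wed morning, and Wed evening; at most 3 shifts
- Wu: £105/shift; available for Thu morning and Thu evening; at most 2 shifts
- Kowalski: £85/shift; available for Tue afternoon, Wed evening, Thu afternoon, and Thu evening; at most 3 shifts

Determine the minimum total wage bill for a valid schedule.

£755

Wed morning can only be covered by Nakamura and Huang, so that assignment is forced.
Wed afternoon can only be covered by Nakamura and Mbeki, so that assignment is forced.
Thu evening can only be covered by Wu and Kowalski, so that assignment is forced.
Picking the cheapest available technician for each shift independently would cost £735, but that ignores the shift limits.
An optimal schedule: Tue afternoon→Nakamura, Tue evening→Nakamura, Wed morning→Nakamura+Huang, Wed afternoon→Nakamura+Mbeki, Wed evening→Huang, Thu morning→Mbeki, Thu afternoon→Mbeki, Thu evening→Kowalski+Wu.
Total: 55 + 55 + 55 + 75 + 55 + 65 + 75 + 65 + 65 + 85 + 105 = £755.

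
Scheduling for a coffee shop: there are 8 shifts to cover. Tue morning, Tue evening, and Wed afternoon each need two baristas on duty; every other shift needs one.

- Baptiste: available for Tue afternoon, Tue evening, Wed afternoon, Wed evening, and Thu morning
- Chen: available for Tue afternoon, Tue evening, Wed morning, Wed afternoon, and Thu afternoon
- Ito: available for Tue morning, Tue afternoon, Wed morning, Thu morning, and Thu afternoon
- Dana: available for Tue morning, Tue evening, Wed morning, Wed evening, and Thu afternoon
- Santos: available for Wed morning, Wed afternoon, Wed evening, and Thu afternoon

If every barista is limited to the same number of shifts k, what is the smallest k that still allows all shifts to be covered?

With 5 baristas and 11 worker-slots to fill, someone must work at least ⌈11/5⌉ = 3 shifts, so k ≥ 3.
k = 3 works: Tue morning→Ito+Dana, Tue afternoon→Baptiste, Tue evening→Baptiste+Chen, Wed morning→Chen, Wed afternoon→Chen+Santos, Wed evening→Dana, Thu morning→Baptiste, Thu afternoon→Ito.
Loads: Baptiste 3, Chen 3, Ito 2, Dana 2, Santos 1 — all ≤ 3.

3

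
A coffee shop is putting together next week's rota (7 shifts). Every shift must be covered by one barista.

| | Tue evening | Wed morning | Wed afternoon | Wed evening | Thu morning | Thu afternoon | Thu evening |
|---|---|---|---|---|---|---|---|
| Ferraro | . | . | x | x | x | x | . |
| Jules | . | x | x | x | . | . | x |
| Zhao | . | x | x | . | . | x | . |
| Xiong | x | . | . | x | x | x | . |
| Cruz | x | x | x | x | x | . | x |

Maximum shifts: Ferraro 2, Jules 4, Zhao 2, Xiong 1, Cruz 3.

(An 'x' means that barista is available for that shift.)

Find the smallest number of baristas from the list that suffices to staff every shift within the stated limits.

7 slots to fill and no one can take more than 4, so at least ⌈7/4⌉ = 2 baristas are needed.
No set of 2 baristas can cover every shift (each such set leaves at least one shift with no one available or exceeds a cap).
Ferraro, Jules, and Xiong alone can cover everything: Tue evening→Xiong, Wed morning→Jules, Wed afternoon→Jules, Wed evening→Jules, Thu morning→Ferraro, Thu afternoon→Ferraro, Thu evening→Jules.

3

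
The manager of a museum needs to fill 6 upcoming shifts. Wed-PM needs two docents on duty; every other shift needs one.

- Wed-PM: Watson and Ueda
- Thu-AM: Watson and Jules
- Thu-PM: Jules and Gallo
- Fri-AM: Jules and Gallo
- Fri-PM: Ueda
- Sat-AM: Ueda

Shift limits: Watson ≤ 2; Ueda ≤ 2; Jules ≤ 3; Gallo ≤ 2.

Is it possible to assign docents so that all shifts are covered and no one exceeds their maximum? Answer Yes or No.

No

Total capacity is 9 and 7 slots are needed, so capacity alone doesn't rule it out.
Shifts {Wed-PM, Fri-PM, Sat-AM} need 4 worker-slots in total, but the docents available for any of those shifts (Watson and Ueda) can supply at most 3 among them. So no valid schedule exists.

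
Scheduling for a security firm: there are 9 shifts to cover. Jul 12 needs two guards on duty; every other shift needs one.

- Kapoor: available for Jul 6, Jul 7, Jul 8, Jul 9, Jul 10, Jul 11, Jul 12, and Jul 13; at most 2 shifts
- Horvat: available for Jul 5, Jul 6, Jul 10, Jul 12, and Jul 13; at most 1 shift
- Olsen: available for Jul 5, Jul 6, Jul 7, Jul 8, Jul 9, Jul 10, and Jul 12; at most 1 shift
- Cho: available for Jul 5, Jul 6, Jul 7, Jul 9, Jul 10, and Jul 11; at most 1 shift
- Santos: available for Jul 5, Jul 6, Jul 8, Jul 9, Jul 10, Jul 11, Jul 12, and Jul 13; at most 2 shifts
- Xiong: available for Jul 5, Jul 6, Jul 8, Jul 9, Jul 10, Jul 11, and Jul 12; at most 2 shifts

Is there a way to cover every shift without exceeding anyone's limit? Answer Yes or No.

Total capacity is 2+1+1+1+2+2 = 9 but 10 worker-slots are needed — infeasible.

No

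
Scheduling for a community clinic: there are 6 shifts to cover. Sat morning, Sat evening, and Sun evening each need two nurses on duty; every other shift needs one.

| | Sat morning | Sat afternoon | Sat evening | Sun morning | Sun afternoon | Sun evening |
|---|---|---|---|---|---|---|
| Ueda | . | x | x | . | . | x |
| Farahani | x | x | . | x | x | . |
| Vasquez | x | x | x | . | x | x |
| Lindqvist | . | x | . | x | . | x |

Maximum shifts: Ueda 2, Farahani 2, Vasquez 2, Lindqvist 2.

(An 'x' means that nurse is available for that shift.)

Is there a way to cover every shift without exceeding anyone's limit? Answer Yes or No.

No

Total capacity is 2+2+2+2 = 8 but 9 worker-slots are needed — infeasible.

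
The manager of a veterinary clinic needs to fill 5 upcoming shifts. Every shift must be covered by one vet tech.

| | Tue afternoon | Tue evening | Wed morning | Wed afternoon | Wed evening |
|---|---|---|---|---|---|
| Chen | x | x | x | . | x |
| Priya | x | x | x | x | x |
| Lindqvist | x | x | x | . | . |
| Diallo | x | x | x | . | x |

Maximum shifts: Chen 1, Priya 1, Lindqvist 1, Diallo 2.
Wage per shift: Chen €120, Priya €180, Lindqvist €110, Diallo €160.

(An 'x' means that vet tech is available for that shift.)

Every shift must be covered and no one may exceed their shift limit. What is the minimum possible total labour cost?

Wed afternoon can only be covered by Priya, so that assignment is forced.
Picking the cheapest available vet tech for each shift independently would cost €630, but that ignores the shift limits.
An optimal schedule: Tue afternoon→Lindqvist, Tue evening→Diallo, Wed morning→Diallo, Wed afternoon→Priya, Wed evening→Chen.
Total: 110 + 160 + 160 + 180 + 120 = €730.

€730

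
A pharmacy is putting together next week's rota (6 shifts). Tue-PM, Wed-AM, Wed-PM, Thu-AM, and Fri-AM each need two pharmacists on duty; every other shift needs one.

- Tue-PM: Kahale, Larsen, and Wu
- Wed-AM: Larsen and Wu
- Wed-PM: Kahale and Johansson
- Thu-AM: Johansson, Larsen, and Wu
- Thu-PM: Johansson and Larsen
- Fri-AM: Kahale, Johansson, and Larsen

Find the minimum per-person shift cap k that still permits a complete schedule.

3

With 4 pharmacists and 11 worker-slots to fill, someone must work at least ⌈11/4⌉ = 3 shifts, so k ≥ 3.
k = 3 works: Tue-PM→Kahale+Larsen, Wed-AM→Larsen+Wu, Wed-PM→Kahale+Johansson, Thu-AM→Johansson+Wu, Thu-PM→Johansson, Fri-AM→Kahale+Larsen.
Loads: Kahale 3, Johansson 3, Larsen 3, Wu 2 — all ≤ 3.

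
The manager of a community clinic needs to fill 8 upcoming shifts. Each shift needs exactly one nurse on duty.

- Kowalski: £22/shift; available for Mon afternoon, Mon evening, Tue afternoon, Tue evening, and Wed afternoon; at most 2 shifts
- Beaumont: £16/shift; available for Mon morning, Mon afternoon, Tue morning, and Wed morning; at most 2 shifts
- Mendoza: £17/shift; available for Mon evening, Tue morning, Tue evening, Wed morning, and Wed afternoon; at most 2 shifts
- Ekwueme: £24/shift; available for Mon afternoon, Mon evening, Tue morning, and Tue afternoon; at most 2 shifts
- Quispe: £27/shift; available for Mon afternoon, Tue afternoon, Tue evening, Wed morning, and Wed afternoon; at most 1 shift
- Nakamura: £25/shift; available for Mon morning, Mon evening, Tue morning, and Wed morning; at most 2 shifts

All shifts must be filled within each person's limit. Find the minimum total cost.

£158

Picking the cheapest available nurse for each shift independently would cost £137, but that ignores the shift limits.
An optimal schedule: Mon morning→Beaumont, Mon afternoon→Kowalski, Mon evening→Ekwueme, Tue morning→Ekwueme, Tue afternoon→Kowalski, Tue evening→Mendoza, Wed morning→Beaumont, Wed afternoon→Mendoza.
Total: 16 + 22 + 24 + 24 + 22 + 17 + 16 + 17 = £158.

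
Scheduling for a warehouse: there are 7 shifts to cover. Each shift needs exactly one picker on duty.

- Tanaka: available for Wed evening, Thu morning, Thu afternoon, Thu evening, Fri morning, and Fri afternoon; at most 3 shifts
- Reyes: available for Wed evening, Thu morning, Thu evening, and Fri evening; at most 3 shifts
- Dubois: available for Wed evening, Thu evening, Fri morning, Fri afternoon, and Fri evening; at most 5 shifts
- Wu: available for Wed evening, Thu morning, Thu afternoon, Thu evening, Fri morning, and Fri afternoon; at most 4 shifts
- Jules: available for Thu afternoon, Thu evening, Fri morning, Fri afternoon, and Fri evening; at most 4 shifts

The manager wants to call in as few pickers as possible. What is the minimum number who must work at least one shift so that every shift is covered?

2

7 slots to fill and no one can take more than 5, so at least ⌈7/5⌉ = 2 pickers are needed.
Tanaka and Dubois alone can cover everything: Wed evening→Tanaka, Thu morning→Tanaka, Thu afternoon→Tanaka, Thu evening→Dubois, Fri morning→Dubois, Fri afternoon→Dubois, Fri evening→Dubois.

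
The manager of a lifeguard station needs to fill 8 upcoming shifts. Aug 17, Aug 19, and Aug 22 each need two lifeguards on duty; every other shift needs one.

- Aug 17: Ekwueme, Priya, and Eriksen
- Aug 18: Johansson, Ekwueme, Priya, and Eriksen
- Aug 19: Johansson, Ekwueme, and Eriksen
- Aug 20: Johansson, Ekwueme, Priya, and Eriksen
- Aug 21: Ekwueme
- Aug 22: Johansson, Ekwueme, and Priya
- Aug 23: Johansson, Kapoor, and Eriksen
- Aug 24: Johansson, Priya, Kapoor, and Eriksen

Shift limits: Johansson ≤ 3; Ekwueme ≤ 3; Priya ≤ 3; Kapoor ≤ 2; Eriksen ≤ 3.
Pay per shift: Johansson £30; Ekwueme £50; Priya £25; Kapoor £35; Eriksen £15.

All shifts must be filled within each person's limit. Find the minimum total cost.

Aug 21 can only be covered by Ekwueme, so that assignment is forced.
Picking the cheapest available lifeguard for each shift independently would cost £250, but that ignores the shift limits.
An optimal schedule: Aug 17→Eriksen+Priya, Aug 18→Priya, Aug 19→Eriksen+Johansson, Aug 20→Johansson, Aug 21→Ekwueme, Aug 22→Priya+Johansson, Aug 23→Eriksen, Aug 24→Kapoor.
Total: 15 + 25 + 25 + 15 + 30 + 30 + 50 + 25 + 30 + 15 + 35 = £295.

£295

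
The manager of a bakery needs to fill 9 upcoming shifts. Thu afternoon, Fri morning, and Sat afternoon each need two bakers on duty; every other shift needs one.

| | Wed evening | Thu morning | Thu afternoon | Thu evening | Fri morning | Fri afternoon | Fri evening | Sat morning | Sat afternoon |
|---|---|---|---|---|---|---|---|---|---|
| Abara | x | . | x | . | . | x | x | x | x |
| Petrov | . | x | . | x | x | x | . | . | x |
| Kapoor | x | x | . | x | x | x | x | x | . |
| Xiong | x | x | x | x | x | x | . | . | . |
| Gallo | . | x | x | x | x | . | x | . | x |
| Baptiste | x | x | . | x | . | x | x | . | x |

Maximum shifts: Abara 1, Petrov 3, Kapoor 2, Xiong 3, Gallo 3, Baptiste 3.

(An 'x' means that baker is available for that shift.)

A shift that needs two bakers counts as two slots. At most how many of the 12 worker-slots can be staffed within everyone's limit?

Total capacity across all bakers is 1+3+2+3+3+3 = 15, and 12 slots are needed, so at most 12 can be filled.
An assignment achieving 12: Wed evening→Kapoor, Thu morning→Petrov, Thu afternoon→Xiong+Gallo, Thu evening→Xiong, Fri morning→Petrov+Kapoor, Fri afternoon→Xiong, Fri evening→Gallo, Sat morning→Abara, Sat afternoon→Petrov+Gallo.
Loads: Abara 1/1, Petrov 3/3, Kapoor 2/2, Xiong 3/3, Gallo 3/3, Baptiste 0/3.

12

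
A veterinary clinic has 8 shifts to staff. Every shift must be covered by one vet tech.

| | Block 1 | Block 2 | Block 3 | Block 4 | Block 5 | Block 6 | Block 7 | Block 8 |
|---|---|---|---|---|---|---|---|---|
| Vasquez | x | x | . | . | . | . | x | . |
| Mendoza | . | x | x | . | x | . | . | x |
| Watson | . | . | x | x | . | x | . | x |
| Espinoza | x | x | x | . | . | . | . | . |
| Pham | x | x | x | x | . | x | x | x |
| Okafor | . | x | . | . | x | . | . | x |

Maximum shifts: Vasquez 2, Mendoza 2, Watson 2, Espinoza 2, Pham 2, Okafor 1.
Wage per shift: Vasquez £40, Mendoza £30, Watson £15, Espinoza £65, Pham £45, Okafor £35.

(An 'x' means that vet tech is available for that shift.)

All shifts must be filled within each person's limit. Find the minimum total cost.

Picking the cheapest available vet tech for each shift independently would cost £200, but that ignores the shift limits.
An optimal schedule: Block 1→Vasquez, Block 2→Pham, Block 3→Mendoza, Block 4→Watson, Block 5→Mendoza, Block 6→Watson, Block 7→Vasquez, Block 8→Okafor.
Total: 40 + 45 + 30 + 15 + 30 + 15 + 40 + 35 = £250.

£250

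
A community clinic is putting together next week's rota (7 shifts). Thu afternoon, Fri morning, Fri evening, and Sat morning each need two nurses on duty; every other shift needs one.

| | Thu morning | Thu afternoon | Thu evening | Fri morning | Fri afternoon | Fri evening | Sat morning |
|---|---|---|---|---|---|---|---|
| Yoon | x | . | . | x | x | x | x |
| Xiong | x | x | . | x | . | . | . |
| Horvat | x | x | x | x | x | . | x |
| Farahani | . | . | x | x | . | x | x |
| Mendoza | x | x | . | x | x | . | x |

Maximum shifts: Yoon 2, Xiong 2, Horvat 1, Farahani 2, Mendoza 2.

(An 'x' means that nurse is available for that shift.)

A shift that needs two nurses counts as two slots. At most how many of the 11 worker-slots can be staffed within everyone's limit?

Total capacity across all nurses is 2+2+1+2+2 = 9, and 11 slots are needed, so at most 9 can be filled.
An assignment achieving 9: Thu morning→Xiong, Thu afternoon→Xiong+Mendoza, Thu evening→Horvat, Fri afternoon→Yoon, Fri evening→Yoon+Farahani, Sat morning→Farahani+Mendoza.
Loads: Yoon 2/2, Xiong 2/2, Horvat 1/1, Farahani 2/2, Mendoza 2/2.

9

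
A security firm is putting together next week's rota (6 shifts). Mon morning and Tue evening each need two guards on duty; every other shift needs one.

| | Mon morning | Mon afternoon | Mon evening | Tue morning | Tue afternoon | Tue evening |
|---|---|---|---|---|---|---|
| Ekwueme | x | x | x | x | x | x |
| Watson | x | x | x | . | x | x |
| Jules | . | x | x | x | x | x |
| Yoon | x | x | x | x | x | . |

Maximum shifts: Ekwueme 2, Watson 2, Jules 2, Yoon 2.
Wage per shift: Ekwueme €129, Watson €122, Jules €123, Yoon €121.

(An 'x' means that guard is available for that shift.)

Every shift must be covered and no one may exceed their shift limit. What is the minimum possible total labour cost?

Picking the cheapest available guard for each shift independently would cost €972, but that ignores the shift limits.
An optimal schedule: Mon morning→Ekwueme+Watson, Mon afternoon→Jules, Mon evening→Yoon, Tue morning→Ekwueme, Tue afternoon→Yoon, Tue evening→Watson+Jules.
Total: 129 + 122 + 123 + 121 + 129 + 121 + 122 + 123 = €990.

€990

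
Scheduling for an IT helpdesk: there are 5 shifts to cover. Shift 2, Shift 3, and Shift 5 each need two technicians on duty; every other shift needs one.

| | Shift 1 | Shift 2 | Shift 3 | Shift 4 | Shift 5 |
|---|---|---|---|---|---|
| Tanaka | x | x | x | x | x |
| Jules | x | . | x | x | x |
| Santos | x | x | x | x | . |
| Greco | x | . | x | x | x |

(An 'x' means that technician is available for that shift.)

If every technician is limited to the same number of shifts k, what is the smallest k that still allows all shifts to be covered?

2

With 4 technicians and 8 worker-slots to fill, someone must work at least ⌈8/4⌉ = 2 shifts, so k ≥ 2.
k = 2 works: Shift 1→Jules, Shift 2→Tanaka+Santos, Shift 3→Santos+Greco, Shift 4→Greco, Shift 5→Tanaka+Jules.
Loads: Tanaka 2, Jules 2, Santos 2, Greco 2 — all ≤ 2.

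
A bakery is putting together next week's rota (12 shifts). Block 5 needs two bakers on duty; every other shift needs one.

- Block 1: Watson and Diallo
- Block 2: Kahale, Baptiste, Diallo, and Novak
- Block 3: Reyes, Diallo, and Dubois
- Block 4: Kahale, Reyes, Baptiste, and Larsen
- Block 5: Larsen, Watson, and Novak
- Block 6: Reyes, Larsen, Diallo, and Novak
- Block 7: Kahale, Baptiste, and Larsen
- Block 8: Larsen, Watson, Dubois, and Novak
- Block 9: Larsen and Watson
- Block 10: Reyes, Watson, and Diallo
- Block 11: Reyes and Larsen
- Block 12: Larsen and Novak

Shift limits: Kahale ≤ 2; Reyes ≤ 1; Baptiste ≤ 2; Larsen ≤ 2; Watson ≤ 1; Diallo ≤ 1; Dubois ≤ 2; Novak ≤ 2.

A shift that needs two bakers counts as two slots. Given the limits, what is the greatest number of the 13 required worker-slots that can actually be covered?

12

Total capacity across all bakers is 2+1+2+2+1+1+2+2 = 13, and 13 slots are needed, so at most 13 can be filled.
An assignment achieving 12: Block 1→Watson, Block 2→Kahale, Block 3→Dubois, Block 4→Baptiste, Block 5→Novak, Block 6→Novak, Block 7→Kahale, Block 8→Dubois, Block 9→Larsen, Block 10→Diallo, Block 11→Reyes, Block 12→Larsen.
Loads: Kahale 2/2, Reyes 1/1, Baptiste 1/2, Larsen 2/2, Watson 1/1, Diallo 1/1, Dubois 2/2, Novak 2/2.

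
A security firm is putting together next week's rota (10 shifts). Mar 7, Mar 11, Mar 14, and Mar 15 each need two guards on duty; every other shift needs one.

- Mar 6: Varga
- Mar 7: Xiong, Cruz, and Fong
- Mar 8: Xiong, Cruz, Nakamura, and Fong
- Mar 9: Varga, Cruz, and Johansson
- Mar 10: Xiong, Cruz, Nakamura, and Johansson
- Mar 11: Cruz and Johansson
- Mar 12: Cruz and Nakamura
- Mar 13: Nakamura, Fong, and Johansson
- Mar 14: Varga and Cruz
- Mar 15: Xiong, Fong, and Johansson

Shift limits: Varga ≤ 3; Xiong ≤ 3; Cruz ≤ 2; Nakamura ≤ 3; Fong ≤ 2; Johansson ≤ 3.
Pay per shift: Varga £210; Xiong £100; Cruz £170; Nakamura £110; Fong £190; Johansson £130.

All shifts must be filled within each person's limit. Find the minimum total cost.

£1970

Mar 6 can only be covered by Varga, so that assignment is forced.
Mar 11 can only be covered by Cruz and Johansson, so that assignment is forced.
Mar 14 can only be covered by Varga and Cruz, so that assignment is forced.
Picking the cheapest available guard for each shift independently would cost £1940, but that ignores the shift limits.
An optimal schedule: Mar 6→Varga, Mar 7→Xiong+Fong, Mar 8→Xiong, Mar 9→Johansson, Mar 10→Nakamura, Mar 11→Johansson+Cruz, Mar 12→Nakamura, Mar 13→Nakamura, Mar 14→Cruz+Varga, Mar 15→Xiong+Johansson.
Total: 210 + 100 + 190 + 100 + 130 + 110 + 130 + 170 + 110 + 110 + 170 + 210 + 100 + 130 = £1970.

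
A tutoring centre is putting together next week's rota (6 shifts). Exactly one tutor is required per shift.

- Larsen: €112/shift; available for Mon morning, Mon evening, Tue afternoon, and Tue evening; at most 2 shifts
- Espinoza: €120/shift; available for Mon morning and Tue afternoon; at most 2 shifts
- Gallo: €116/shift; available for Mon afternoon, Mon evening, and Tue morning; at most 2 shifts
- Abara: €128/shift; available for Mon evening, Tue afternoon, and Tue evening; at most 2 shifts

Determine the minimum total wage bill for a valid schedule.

€696

Mon afternoon can only be covered by Gallo, so that assignment is forced.
Tue morning can only be covered by Gallo, so that assignment is forced.
Picking the cheapest available tutor for each shift independently would cost €680, but that ignores the shift limits.
An optimal schedule: Mon morning→Espinoza, Mon afternoon→Gallo, Mon evening→Larsen, Tue morning→Gallo, Tue afternoon→Espinoza, Tue evening→Larsen.
Total: 120 + 116 + 112 + 116 + 120 + 112 = €696.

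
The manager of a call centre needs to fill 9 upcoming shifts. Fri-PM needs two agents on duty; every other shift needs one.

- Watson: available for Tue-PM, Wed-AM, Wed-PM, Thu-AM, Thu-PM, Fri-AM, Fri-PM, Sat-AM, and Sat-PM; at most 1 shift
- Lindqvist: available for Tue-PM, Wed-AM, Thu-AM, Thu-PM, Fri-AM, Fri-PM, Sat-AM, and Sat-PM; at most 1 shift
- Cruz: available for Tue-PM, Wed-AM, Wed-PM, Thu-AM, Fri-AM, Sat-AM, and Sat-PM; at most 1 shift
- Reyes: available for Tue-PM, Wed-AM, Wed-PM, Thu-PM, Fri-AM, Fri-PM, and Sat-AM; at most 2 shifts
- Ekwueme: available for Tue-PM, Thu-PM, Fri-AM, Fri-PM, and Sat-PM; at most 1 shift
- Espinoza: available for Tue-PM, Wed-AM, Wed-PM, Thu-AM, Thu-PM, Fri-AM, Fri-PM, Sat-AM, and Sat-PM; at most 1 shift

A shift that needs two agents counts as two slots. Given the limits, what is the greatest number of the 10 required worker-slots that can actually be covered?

7

Total capacity across all agents is 1+1+1+2+1+1 = 7, and 10 slots are needed, so at most 7 can be filled.
An assignment achieving 7: Wed-AM→Cruz, Wed-PM→Watson, Thu-AM→Lindqvist, Thu-PM→Reyes, Fri-PM→Reyes+Ekwueme, Sat-AM→Espinoza.
Loads: Watson 1/1, Lindqvist 1/1, Cruz 1/1, Reyes 2/2, Ekwueme 1/1, Espinoza 1/1.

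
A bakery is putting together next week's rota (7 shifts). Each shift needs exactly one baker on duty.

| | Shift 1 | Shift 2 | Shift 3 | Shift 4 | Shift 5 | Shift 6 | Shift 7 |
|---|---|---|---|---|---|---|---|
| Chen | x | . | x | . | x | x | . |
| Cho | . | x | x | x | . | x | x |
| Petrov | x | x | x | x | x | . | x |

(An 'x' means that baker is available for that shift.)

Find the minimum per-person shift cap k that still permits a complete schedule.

3

With 3 bakers and 7 worker-slots to fill, someone must work at least ⌈7/3⌉ = 3 shifts, so k ≥ 3.
k = 3 works: Shift 1→Chen, Shift 2→Cho, Shift 3→Petrov, Shift 4→Cho, Shift 5→Chen, Shift 6→Chen, Shift 7→Cho.
Loads: Chen 3, Cho 3, Petrov 1 — all ≤ 3.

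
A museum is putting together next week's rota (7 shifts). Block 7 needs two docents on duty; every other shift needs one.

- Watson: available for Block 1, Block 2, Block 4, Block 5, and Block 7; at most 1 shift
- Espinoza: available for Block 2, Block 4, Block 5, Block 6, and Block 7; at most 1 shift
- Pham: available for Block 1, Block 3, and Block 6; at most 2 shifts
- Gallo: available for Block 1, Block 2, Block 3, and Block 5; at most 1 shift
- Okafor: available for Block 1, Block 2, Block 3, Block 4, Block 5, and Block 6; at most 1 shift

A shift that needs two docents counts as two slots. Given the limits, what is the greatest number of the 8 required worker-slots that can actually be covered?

Total capacity across all docents is 1+1+2+1+1 = 6, and 8 slots are needed, so at most 6 can be filled.
An assignment achieving 6: Block 1→Gallo, Block 3→Pham, Block 4→Okafor, Block 6→Pham, Block 7→Watson+Espinoza.
Loads: Watson 1/1, Espinoza 1/1, Pham 2/2, Gallo 1/1, Okafor 1/1.

6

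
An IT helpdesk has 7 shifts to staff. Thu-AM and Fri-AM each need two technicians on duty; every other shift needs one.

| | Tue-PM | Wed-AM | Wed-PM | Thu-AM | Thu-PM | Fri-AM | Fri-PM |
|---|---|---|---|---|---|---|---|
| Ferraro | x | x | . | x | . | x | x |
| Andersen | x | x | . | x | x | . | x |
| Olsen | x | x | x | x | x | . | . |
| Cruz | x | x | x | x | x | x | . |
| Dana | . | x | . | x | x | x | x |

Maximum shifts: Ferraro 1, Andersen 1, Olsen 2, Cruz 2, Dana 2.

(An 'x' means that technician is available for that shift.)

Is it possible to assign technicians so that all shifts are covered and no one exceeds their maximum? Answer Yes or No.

Total capacity is 1+1+2+2+2 = 8 but 9 worker-slots are needed — infeasible.

No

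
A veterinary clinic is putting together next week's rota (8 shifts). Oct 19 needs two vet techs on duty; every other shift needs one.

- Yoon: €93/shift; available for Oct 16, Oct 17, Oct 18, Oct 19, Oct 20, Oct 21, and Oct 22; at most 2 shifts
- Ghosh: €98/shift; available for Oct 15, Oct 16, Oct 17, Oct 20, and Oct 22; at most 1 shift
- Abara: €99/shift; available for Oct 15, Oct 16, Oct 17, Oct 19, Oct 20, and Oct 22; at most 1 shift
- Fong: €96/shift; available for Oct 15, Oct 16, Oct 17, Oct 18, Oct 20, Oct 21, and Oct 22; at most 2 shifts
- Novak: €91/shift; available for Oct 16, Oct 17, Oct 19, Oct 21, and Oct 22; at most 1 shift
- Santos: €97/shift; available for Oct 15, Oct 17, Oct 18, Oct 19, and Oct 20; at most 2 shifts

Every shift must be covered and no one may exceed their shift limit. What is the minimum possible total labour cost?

Picking the cheapest available vet tech for each shift independently would cost €830, but that ignores the shift limits.
An optimal schedule: Oct 15→Ghosh, Oct 16→Abara, Oct 17→Santos, Oct 18→Yoon, Oct 19→Novak+Santos, Oct 20→Fong, Oct 21→Yoon, Oct 22→Fong.
Total: 98 + 99 + 97 + 93 + 91 + 97 + 96 + 93 + 96 = €860.

€860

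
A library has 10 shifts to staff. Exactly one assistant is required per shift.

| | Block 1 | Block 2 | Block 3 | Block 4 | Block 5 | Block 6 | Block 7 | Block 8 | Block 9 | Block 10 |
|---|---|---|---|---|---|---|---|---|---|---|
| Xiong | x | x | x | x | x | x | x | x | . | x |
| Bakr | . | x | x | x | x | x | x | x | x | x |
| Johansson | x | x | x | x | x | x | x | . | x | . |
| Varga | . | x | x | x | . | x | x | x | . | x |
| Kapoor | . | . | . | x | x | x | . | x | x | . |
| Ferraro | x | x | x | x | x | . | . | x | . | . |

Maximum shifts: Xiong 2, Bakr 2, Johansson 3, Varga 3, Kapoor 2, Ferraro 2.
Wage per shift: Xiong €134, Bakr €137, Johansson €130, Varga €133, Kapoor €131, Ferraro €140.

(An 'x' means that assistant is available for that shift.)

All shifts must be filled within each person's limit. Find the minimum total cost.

€1319

Picking the cheapest available assistant for each shift independently would cost €1304, but that ignores the shift limits.
An optimal schedule: Block 1→Johansson, Block 2→Varga, Block 3→Varga, Block 4→Xiong, Block 5→Kapoor, Block 6→Kapoor, Block 7→Johansson, Block 8→Xiong, Block 9→Johansson, Block 10→Varga.
Total: 130 + 133 + 133 + 134 + 131 + 131 + 130 + 134 + 130 + 133 = €1319.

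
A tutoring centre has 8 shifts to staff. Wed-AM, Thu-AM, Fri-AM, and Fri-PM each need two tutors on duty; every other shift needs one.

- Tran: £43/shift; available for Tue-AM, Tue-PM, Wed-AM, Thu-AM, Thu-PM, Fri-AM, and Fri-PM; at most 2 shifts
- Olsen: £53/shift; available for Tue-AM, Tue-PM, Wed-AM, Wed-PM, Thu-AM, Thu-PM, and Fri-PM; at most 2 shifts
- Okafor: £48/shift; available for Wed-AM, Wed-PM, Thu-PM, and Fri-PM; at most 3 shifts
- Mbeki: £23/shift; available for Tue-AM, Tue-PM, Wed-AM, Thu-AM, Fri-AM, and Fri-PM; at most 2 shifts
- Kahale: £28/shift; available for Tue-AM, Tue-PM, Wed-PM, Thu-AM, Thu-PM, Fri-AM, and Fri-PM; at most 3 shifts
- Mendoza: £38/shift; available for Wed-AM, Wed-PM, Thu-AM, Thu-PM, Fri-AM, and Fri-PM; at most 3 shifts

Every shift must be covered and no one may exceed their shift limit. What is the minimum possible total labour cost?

Picking the cheapest available tutor for each shift independently would cost £316, but that ignores the shift limits.
An optimal schedule: Tue-AM→Mbeki, Tue-PM→Mbeki, Wed-AM→Mendoza+Okafor, Wed-PM→Kahale, Thu-AM→Mendoza+Tran, Thu-PM→Kahale, Fri-AM→Kahale+Mendoza, Fri-PM→Tran+Okafor.
Total: 23 + 23 + 38 + 48 + 28 + 38 + 43 + 28 + 28 + 38 + 43 + 48 = £426.

£426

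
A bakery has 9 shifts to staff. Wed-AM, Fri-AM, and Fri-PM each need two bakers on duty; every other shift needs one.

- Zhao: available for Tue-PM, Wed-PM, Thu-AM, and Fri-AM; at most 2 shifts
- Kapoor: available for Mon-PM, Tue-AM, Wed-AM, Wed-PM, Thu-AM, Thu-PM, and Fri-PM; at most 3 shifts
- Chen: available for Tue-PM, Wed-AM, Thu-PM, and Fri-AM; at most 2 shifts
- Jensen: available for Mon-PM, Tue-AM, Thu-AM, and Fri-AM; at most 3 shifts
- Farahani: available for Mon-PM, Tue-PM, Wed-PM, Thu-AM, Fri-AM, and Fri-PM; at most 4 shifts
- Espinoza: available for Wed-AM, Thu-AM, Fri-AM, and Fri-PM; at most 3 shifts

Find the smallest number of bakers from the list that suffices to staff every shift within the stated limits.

12 slots to fill and no one can take more than 4, so at least ⌈12/4⌉ = 3 bakers are needed.
Any 3 bakers together have capacity at most 4+3+3 = 10 < 12 slots, so 3 can never suffice.
Zhao, Kapoor, Farahani, and Espinoza alone can cover everything: Mon-PM→Farahani, Tue-AM→Kapoor, Tue-PM→Zhao, Wed-AM→Kapoor+Espinoza, Wed-PM→Zhao, Thu-AM→Farahani, Thu-PM→Kapoor, Fri-AM→Farahani+Espinoza, Fri-PM→Farahani+Espinoza.

4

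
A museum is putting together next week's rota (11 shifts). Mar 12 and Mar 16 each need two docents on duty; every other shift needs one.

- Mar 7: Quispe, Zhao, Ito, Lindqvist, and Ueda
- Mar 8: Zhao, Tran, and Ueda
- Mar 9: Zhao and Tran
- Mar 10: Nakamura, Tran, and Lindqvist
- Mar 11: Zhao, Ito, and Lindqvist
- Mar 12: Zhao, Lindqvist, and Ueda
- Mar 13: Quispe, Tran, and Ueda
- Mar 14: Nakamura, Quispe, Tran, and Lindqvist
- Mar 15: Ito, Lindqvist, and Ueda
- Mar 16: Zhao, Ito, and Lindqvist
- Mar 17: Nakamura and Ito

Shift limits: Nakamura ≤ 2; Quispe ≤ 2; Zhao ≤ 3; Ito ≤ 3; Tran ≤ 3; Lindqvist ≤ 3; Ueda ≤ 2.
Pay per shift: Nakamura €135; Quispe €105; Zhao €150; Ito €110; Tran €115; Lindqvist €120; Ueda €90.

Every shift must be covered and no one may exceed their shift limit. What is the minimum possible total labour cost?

Picking the cheapest available docent for each shift independently would cost €1355, but that ignores the shift limits.
An optimal schedule: Mar 7→Quispe, Mar 8→Ueda, Mar 9→Tran, Mar 10→Tran, Mar 11→Ito, Mar 12→Ueda+Lindqvist, Mar 13→Quispe, Mar 14→Tran, Mar 15→Lindqvist, Mar 16→Ito+Lindqvist, Mar 17→Ito.
Total: 105 + 90 + 115 + 115 + 110 + 90 + 120 + 105 + 115 + 120 + 110 + 120 + 110 = €1425.

€1425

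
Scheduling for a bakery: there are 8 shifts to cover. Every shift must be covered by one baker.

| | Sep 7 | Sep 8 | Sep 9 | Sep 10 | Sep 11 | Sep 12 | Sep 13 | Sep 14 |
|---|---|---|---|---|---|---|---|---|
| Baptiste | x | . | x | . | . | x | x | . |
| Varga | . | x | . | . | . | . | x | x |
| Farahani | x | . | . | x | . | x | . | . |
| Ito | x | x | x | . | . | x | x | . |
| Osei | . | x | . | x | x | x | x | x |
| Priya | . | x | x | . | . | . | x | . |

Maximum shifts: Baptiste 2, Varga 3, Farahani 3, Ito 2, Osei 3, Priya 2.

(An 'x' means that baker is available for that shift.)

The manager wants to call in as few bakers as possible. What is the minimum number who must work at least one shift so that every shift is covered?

8 slots to fill and no one can take more than 3, so at least ⌈8/3⌉ = 3 bakers are needed.
Baptiste, Varga, and Osei alone can cover everything: Sep 7→Baptiste, Sep 8→Varga, Sep 9→Baptiste, Sep 10→Osei, Sep 11→Osei, Sep 12→Osei, Sep 13→Varga, Sep 14→Varga.

3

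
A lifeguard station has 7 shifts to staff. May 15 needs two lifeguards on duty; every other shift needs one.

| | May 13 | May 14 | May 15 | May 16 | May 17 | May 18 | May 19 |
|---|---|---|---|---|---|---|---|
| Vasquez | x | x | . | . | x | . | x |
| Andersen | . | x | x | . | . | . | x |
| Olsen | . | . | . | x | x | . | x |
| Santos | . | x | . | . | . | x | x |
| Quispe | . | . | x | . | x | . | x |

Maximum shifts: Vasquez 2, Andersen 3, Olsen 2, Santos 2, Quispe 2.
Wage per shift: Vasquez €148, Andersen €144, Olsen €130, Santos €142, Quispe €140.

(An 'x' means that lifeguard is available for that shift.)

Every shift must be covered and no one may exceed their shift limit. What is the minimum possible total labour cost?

May 13 can only be covered by Vasquez, so that assignment is forced.
May 15 can only be covered by Andersen and Quispe, so that assignment is forced.
May 16 can only be covered by Olsen, so that assignment is forced.
Picking the cheapest available lifeguard for each shift independently would cost €1106, but that ignores the shift limits.
An optimal schedule: May 13→Vasquez, May 14→Santos, May 15→Quispe+Andersen, May 16→Olsen, May 17→Olsen, May 18→Santos, May 19→Quispe.
Total: 148 + 142 + 140 + 144 + 130 + 130 + 142 + 140 = €1116.

€1116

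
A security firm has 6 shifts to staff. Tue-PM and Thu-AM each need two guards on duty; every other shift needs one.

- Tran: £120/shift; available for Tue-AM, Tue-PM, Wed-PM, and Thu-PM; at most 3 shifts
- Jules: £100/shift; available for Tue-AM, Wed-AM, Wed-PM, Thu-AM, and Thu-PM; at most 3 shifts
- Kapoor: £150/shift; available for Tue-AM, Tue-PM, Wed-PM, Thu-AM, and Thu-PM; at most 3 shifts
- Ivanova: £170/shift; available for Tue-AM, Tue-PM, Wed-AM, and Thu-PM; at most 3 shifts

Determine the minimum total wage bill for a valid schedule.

£960

Thu-AM can only be covered by Jules and Kapoor, so that assignment is forced.
Picking the cheapest available guard for each shift independently would cost £920, but that ignores the shift limits.
An optimal schedule: Tue-AM→Tran, Tue-PM→Tran+Kapoor, Wed-AM→Jules, Wed-PM→Tran, Thu-AM→Jules+Kapoor, Thu-PM→Jules.
Total: 120 + 120 + 150 + 100 + 120 + 100 + 150 + 100 = £960.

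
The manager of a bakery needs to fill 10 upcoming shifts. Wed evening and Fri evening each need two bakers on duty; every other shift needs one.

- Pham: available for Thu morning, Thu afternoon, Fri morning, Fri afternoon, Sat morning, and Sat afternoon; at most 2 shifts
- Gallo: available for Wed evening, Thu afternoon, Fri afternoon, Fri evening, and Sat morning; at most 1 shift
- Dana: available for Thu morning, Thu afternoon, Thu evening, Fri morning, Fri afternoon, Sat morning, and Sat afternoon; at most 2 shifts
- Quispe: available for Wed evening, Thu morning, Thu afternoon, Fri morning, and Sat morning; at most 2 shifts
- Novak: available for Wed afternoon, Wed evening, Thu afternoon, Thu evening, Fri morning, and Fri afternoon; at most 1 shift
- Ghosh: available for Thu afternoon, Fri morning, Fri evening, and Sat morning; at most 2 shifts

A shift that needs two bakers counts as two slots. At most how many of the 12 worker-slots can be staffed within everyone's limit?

10

Total capacity across all bakers is 2+1+2+2+1+2 = 10, and 12 slots are needed, so at most 10 can be filled.
An assignment achieving 10: Wed afternoon→Novak, Wed evening→Quispe, Thu morning→Pham, Thu evening→Dana, Fri morning→Quispe, Fri afternoon→Dana, Fri evening→Gallo+Ghosh, Sat morning→Ghosh, Sat afternoon→Pham.
Loads: Pham 2/2, Gallo 1/1, Dana 2/2, Quispe 2/2, Novak 1/1, Ghosh 2/2.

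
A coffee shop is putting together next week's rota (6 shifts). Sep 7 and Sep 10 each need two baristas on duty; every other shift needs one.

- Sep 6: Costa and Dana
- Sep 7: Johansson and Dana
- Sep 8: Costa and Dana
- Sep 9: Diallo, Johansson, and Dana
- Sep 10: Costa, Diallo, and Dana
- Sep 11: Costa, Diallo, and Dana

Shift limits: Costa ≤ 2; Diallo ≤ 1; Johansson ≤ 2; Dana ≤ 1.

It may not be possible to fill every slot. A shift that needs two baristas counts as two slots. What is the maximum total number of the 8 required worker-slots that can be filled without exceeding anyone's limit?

Total capacity across all baristas is 2+1+2+1 = 6, and 8 slots are needed, so at most 6 can be filled.
An assignment achieving 6: Sep 6→Costa, Sep 7→Johansson+Dana, Sep 8→Costa, Sep 9→Johansson, Sep 10→Diallo.
Loads: Costa 2/2, Diallo 1/1, Johansson 2/2, Dana 1/1.

6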